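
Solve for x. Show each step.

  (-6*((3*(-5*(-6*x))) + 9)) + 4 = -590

Step 1. [(-6*((3*(-5*(-6*x))) + 9)) + 4 = -590] +4 is outermost — subtract 4 both sides. So sub: -6*((3*(-5*(-6*x))) + 9) = -594.
Step 2. [-6*((3*(-5*(-6*x))) + 9) = -594] -6·(inner) — divide through by -6. So div: (3*(-5*(-6*x))) + 9 = 99.
Step 3. [(3*(-5*(-6*x))) + 9 = 99] 3 divides every term; factor it out ⇒ factor: (-5*(-6*x)) + 3 = 33.
Step 4. [(-5*(-6*x)) + 3 = 33] subtract 3: x sits inside (… + 3) ⇒ sub: -5*(-6*x) = 30.
Step 5. [-5*(-6*x) = 30] LHS = -5·(…); ÷-5 both sides, so div: -6*x = -6.
Step 6. [-6*x = -6] leading coefficient -6: divide by -6 ⇒ div: x = 1.

Answer: x ∈ {1}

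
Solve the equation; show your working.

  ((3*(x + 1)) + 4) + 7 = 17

Step 1. [((3*(x + 1)) + 4) + 7 = 17] the outer +7 inverts by subtracting 7. So sub: (3*(x + 1)) + 4 = 10.
Step 2. [(3*(x + 1)) + 4 = 10] 4 comes off first (subtract 4), so sub: 3*(x + 1) = 6.
Step 3. [3*(x + 1) = 6] divide by the outer 3. So div: x + 1 = 2.
Step 4. [x + 1 = 2] subtract 1: x sits inside (… + 1), so sub: x = 1.

Answer: x ∈ {1}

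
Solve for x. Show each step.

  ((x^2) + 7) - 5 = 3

Step 1. [((x^2) + 7) - 5 = 3] -5 is outermost — add 5 both sides ⇒ sub: (x^2) + 7 = 8.
Step 2. [(x^2) + 7 = 8] +7 is outermost — subtract 7 both sides. So sub: x^2 = 1.
Step 3. [x^2 = 1] √ both sides: 1 ≥ 0 gives two branches ⇒ sqrt: x = 1 or -1.

Answer: x ∈ {-1, 1}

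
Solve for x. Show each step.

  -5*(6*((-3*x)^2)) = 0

Step 1. [-5*(6*((-3*x)^2)) = 0] leading coefficient -5: divide by -5. So div: 6*((-3*x)^2) = 0.
Step 2. [6*((-3*x)^2) = 0] 6 out front; divide by 6 ⇒ div: (-3*x)^2 = 0.
Step 3. [(-3*x)^2 = 0] 0 ≥ 0, LHS is (·)² — take ±√ ⇒ sqrt: -3*x = 0.
Step 4. [-3*x = 0] divide by the outer -3 ⇒ div: x = 0.

Answer: x ∈ {0}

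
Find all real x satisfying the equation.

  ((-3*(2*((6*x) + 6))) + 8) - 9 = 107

Step 1. [((-3*(2*((6*x) + 6))) + 8) - 9 = 107] 9 comes off first (add 9). So sub: (-3*(2*((6*x) + 6))) + 8 = 116.
Step 2. [(-3*(2*((6*x) + 6))) + 8 = 116] the outer +8 inverts by subtracting 8 ⇒ sub: -3*(2*((6*x) + 6)) = 108.
Step 3. [-3*(2*((6*x) + 6)) = 108] -3·(inner) — divide through by -3 ⇒ div: 2*((6*x) + 6) = -36.
Step 4. [2*((6*x) + 6) = -36] LHS = 2·(…); ÷2 both sides. So div: (6*x) + 6 = -18.
Step 5. [(6*x) + 6 = -18] common factor 6 (LHS and -18) — divide through, so factor: x + 1 = -3.
Step 6. [x + 1 = -3] peel the +1: subtract 1 from each side. So sub: x = -4.

Answer: x ∈ {-4}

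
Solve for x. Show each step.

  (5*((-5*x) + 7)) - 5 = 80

Step 1. [(5*((-5*x) + 7)) - 5 = 80] common factor 5 (LHS and 80) — divide through. So factor: ((-5*x) + 7) - 1 = 16.
Step 2. [((-5*x) + 7) - 1 = 16] -1 is outermost — add 1 both sides, so sub: (-5*x) + 7 = 17.
Step 3. [(-5*x) + 7 = 17] peel the +7: subtract 7 from each side, so sub: -5*x = 10.
Step 4. [-5*x = 10] -5 out front; divide by -5, so div: x = -2.

Answer: x ∈ {-2}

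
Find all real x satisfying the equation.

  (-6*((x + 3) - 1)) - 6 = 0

Step 1. [(-6*((x + 3) - 1)) - 6 = 0] -6 is outermost — add 6 both sides ⇒ sub: -6*((x + 3) - 1) = 6.
Step 2. [-6*((x + 3) - 1) = 6] divide by the outer -6, so div: (x + 3) - 1 = -1.
Step 3. [(x + 3) - 1 = -1] peel the -1: add 1 from each side, so sub: x + 3 = 0.
Step 4. [x + 3 = 0] subtract 3: x sits inside (… + 3). So sub: x = -3.

Answer: x ∈ {-3}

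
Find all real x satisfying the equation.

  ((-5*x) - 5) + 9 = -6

Step 1. [((-5*x) - 5) + 9 = -6] +9 is outermost — subtract 9 both sides. So sub: (-5*x) - 5 = -15.
Step 2. [(-5*x) - 5 = -15] 5 comes off first (add 5) ⇒ sub: -5*x = -10.
Step 3. [-5*x = -10] -5 out front; divide by -5 ⇒ div: x = 2.

Answer: x ∈ {2}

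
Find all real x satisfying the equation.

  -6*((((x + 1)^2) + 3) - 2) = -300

Step 1. [-6*((((x + 1)^2) + 3) - 2) = -300] -6 out front; divide by -6 ⇒ div: (((x + 1)^2) + 3) - 2 = 50.
Step 2. [(((x + 1)^2) + 3) - 2 = 50] add 2: x sits inside (… - 2), so sub: ((x + 1)^2) + 3 = 52.
Step 3. [((x + 1)^2) + 3 = 52] +3 is outermost — subtract 3 both sides, so sub: (x + 1)^2 = 49.
Step 4. [(x + 1)^2 = 49] 49 ≥ 0, LHS is (·)² — take ±√ ⇒ sqrt: x + 1 = 7 or -7.
Step 5. [x + 1 = 7 or -7] subtract 1: x sits inside (… + 1). So sub: x = 6 or -8.

Answer: x ∈ {-8, 6}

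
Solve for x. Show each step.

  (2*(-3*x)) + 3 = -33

Step 1. [(2*(-3*x)) + 3 = -33] +3 is outermost — subtract 3 both sides ⇒ sub: 2*(-3*x) = -36.
Step 2. [2*(-3*x) = -36] 2·(inner) — divide through by 2, so div: -3*x = -18.
Step 3. [-3*x = -18] leading coefficient -3: divide by -3, so div: x = 6.

Answer: x ∈ {6}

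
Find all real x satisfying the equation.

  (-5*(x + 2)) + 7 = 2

Step 1. [(-5*(x + 2)) + 7 = 2] peel the +7: subtract 7 from each side ⇒ sub: -5*(x + 2) = -5.
Step 2. [-5*(x + 2) = -5] -5·(inner) — divide through by -5, so div: x + 2 = 1.
Step 3. [x + 2 = 1] +2 is outermost — subtract 2 both sides, so sub: x = -1.

Answer: x ∈ {-1}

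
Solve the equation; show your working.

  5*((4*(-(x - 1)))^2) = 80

Step 1. [5*((4*(-(x - 1)))^2) = 80] 5 out front; divide by 5. So div: (4*(-(x - 1)))^2 = 16.
Step 2. [(4*(-(x - 1)))^2 = 16] √ both sides: 16 ≥ 0 gives two branches, so sqrt: 4*(-(x - 1)) = 4 or -4.
Step 3. [4*(-(x - 1)) = 4 or -4] leading coefficient 4: divide by 4, so div: -(x - 1) = 1 or -1.
Step 4. [-(x - 1) = 1 or -1] leading − — multiply by −1 ⇒ neg: x - 1 = -1 or 1.
Step 5. [x - 1 = -1 or 1] the outer -1 inverts by adding 1 ⇒ sub: x = 0 or 2.

Answer: x ∈ {0, 2}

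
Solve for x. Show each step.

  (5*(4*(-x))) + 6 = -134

Step 1. [(5*(4*(-x))) + 6 = -134] subtract 6: x sits inside (… + 6) ⇒ sub: 5*(4*(-x)) = -140.
Step 2. [5*(4*(-x)) = -140] 5 out front; divide by 5. So div: 4*(-x) = -28.
Step 3. [4*(-x) = -28] 4 out front; divide by 4 ⇒ div: -x = -7.
Step 4. [-x = -7] flip signs both sides, so neg: x = 7.

Answer: x ∈ {7}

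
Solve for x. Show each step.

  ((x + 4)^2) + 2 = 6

Step 1. [((x + 4)^2) + 2 = 6] the outer +2 inverts by subtracting 2. So sub: (x + 4)^2 = 4.
Step 2. [(x + 4)^2 = 4] 4 ≥ 0, LHS is (·)² — take ±√ ⇒ sqrt: x + 4 = 2 or -2.
Step 3. [x + 4 = 2 or -2] +4 is outermost — subtract 4 both sides. So sub: x = -2 or -6.

Answer: x ∈ {-6, -2}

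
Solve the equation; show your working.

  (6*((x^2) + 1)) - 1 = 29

Step 1. [(6*((x^2) + 1)) - 1 = 29] peel the -1: add 1 from each side. So sub: 6*((x^2) + 1) = 30.
Step 2. [6*((x^2) + 1) = 30] LHS = 6·(…); ÷6 both sides, so div: (x^2) + 1 = 5.
Step 3. [(x^2) + 1 = 5] +1 is outermost — subtract 1 both sides. So sub: x^2 = 4.
Step 4. [x^2 = 4] √ both sides: 4 ≥ 0 gives two branches ⇒ sqrt: x = 2 or -2.

Answer: x ∈ {-2, 2}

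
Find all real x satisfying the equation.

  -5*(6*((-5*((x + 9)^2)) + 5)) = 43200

Step 1. [-5*(6*((-5*((x + 9)^2)) + 5)) = 43200] LHS = -5·(…); ÷-5 both sides ⇒ div: 6*((-5*((x + 9)^2)) + 5) = -8640.
Step 2. [6*((-5*((x + 9)^2)) + 5) = -8640] 6 out front; divide by 6, so div: (-5*((x + 9)^2)) + 5 = -1440.
Step 3. [(-5*((x + 9)^2)) + 5 = -1440] subtract 5: x sits inside (… + 5). So sub: -5*((x + 9)^2) = -1445.
Step 4. [-5*((x + 9)^2) = -1445] -5 out front; divide by -5, so div: (x + 9)^2 = 289.
Step 5. [(x + 9)^2 = 289] √ both sides: 289 ≥ 0 gives two branches, so sqrt: x + 9 = 17 or -17.
Step 6. [x + 9 = 17 or -17] +9 is outermost — subtract 9 both sides. So sub: x = 8 or -26.

Answer: x ∈ {-26, 8}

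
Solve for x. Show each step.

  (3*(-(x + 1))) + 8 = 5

Step 1. [(3*(-(x + 1))) + 8 = 5] the outer +8 inverts by subtracting 8, so sub: 3*(-(x + 1)) = -3.
Step 2. [3*(-(x + 1)) = -3] LHS = 3·(…); ÷3 both sides ⇒ div: -(x + 1) = -1.
Step 3. [-(x + 1) = -1] LHS negated; negate both sides, so neg: x + 1 = 1.
Step 4. [x + 1 = 1] 1 comes off first (subtract 1) ⇒ sub: x = 0.

Answer: x ∈ {0}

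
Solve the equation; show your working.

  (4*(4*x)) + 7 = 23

Step 1. [(4*(4*x)) + 7 = 23] the outer +7 inverts by subtracting 7. So sub: 4*(4*x) = 16.
Step 2. [4*(4*x) = 16] leading coefficient 4: divide by 4, so div: 4*x = 4.
Step 3. [4*x = 4] divide by the outer 4, so div: x = 1.

Answer: x ∈ {1}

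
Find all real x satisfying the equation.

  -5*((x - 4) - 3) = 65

Step 1. [-5*((x - 4) - 3) = 65] leading coefficient -5: divide by -5, so div: (x - 4) - 3 = -13.
Step 2. [(x - 4) - 3 = -13] -3 is outermost — add 3 both sides. So sub: x - 4 = -10.
Step 3. [x - 4 = -10] 4 comes off first (add 4). So sub: x = -6.

Answer: x ∈ {-6}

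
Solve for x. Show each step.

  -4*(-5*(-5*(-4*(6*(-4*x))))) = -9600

Step 1. [-4*(-5*(-5*(-4*(6*(-4*x))))) = -9600] leading coefficient -4: divide by -4. So div: -5*(-5*(-4*(6*(-4*x)))) = 2400.
Step 2. [-5*(-5*(-4*(6*(-4*x)))) = 2400] -5·(inner) — divide through by -5 ⇒ div: -5*(-4*(6*(-4*x))) = -480.
Step 3. [-5*(-4*(6*(-4*x))) = -480] -5 out front; divide by -5, so div: -4*(6*(-4*x)) = 96.
Step 4. [-4*(6*(-4*x)) = 96] -4 out front; divide by -4 ⇒ div: 6*(-4*x) = -24.
Step 5. [6*(-4*x) = -24] 6·(inner) — divide through by 6 ⇒ div: -4*x = -4.
Step 6. [-4*x = -4] LHS = -4·(…); ÷-4 both sides. So div: x = 1.

Answer: x ∈ {1}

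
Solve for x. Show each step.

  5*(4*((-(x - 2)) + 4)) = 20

Step 1. [5*(4*((-(x - 2)) + 4)) = 20] leading coefficient 5: divide by 5, so div: 4*((-(x - 2)) + 4) = 4.
Step 2. [4*((-(x - 2)) + 4) = 4] 4 out front; divide by 4. So div: (-(x - 2)) + 4 = 1.
Step 3. [(-(x - 2)) + 4 = 1] 4 comes off first (subtract 4), so sub: -(x - 2) = -3.
Step 4. [-(x - 2) = -3] leading − — multiply by −1 ⇒ neg: x - 2 = 3.
Step 5. [x - 2 = 3] -2 is outermost — add 2 both sides, so sub: x = 5.

Answer: x ∈ {5}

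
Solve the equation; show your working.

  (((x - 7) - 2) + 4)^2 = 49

Step 1. [(((x - 7) - 2) + 4)^2 = 49] LHS squared, RHS 49 ≥ 0: apply √ (±). So sqrt: ((x - 7) - 2) + 4 = 7 or -7.
Step 2. [((x - 7) - 2) + 4 = 7 or -7] subtract 4: x sits inside (… + 4) ⇒ sub: (x - 7) - 2 = 3 or -11.
Step 3. [(x - 7) - 2 = 3 or -11] peel the -2: add 2 from each side, so sub: x - 7 = 5 or -9.
Step 4. [x - 7 = 5 or -9] the outer -7 inverts by adding 7. So sub: x = 12 or -2.

Answer: x ∈ {-2, 12}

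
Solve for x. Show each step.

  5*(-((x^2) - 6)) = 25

Step 1. [5*(-((x^2) - 6)) = 25] LHS = 5·(…); ÷5 both sides, so div: -((x^2) - 6) = 5.
Step 2. [-((x^2) - 6) = 5] LHS negated; negate both sides ⇒ neg: (x^2) - 6 = -5.
Step 3. [(x^2) - 6 = -5] the outer -6 inverts by adding 6 ⇒ sub: x^2 = 1.
Step 4. [x^2 = 1] √ both sides: 1 ≥ 0 gives two branches, so sqrt: x = 1 or -1.

Answer: x ∈ {-1, 1}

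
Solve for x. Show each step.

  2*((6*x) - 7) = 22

Step 1. [2*((6*x) - 7) = 22] divide by the outer 2 ⇒ div: (6*x) - 7 = 11.
Step 2. [(6*x) - 7 = 11] 7 comes off first (add 7). So sub: 6*x = 18.
Step 3. [6*x = 18] 6 out front; divide by 6. So div: x = 3.

Answer: x ∈ {3}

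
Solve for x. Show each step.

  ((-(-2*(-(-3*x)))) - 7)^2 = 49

Step 1. [((-(-2*(-(-3*x)))) - 7)^2 = 49] 49 ≥ 0, LHS is (·)² — take ±√, so sqrt: (-(-2*(-(-3*x)))) - 7 = 7 or -7.
Step 2. [(-(-2*(-(-3*x)))) - 7 = 7 or -7] -7 is outermost — add 7 both sides. So sub: -(-2*(-(-3*x))) = 14 or 0.
Step 3. [-(-2*(-(-3*x))) = 14 or 0] LHS negated; negate both sides, so neg: -2*(-(-3*x)) = -14 or 0.
Step 4. [-2*(-(-3*x)) = -14 or 0] -2·(inner) — divide through by -2. So div: -(-3*x) = 7 or 0.
Step 5. [-(-3*x) = 7 or 0] flip signs both sides. So neg: -3*x = -7 or 0.
Step 6. [-3*x = -7 or 0] leading coefficient -3: divide by -3, so div: x = 7/3 or 0.

Answer: x ∈ {0, 7/3}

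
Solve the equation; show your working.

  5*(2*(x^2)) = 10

Step 1. [5*(2*(x^2)) = 10] LHS = 5·(…); ÷5 both sides, so div: 2*(x^2) = 2.
Step 2. [2*(x^2) = 2] 2 out front; divide by 2 ⇒ div: x^2 = 1.
Step 3. [x^2 = 1] √ both sides: 1 ≥ 0 gives two branches. So sqrt: x = 1 or -1.

Answer: x ∈ {-1, 1}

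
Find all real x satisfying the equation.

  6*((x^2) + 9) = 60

Step 1. [6*((x^2) + 9) = 60] leading coefficient 6: divide by 6, so div: (x^2) + 9 = 10.
Step 2. [(x^2) + 9 = 10] the outer +9 inverts by subtracting 9 ⇒ sub: x^2 = 1.
Step 3. [x^2 = 1] √ both sides: 1 ≥ 0 gives two branches, so sqrt: x = 1 or -1.

Answer: x ∈ {-1, 1}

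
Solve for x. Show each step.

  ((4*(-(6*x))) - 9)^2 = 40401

Step 1. [((4*(-(6*x))) - 9)^2 = 40401] 40401 ≥ 0, LHS is (·)² — take ±√, so sqrt: (4*(-(6*x))) - 9 = 201 or -201.
Step 2. [(4*(-(6*x))) - 9 = 201 or -201] add 9: x sits inside (… - 9). So sub: 4*(-(6*x)) = 210 or -192.
Step 3. [4*(-(6*x)) = 210 or -192] divide by the outer 4, so div: -(6*x) = 105/2 or -48.
Step 4. [-(6*x) = 105/2 or -48] leading − — multiply by −1. So neg: 6*x = -105/2 or 48.
Step 5. [6*x = -105/2 or 48] LHS = 6·(…); ÷6 both sides, so div: x = -35/4 or 8.

Answer: x ∈ {-35/4, 8}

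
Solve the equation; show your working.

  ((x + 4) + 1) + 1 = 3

Step 1. [((x + 4) + 1) + 1 = 3] peel the +1: subtract 1 from each side ⇒ sub: (x + 4) + 1 = 2.
Step 2. [(x + 4) + 1 = 2] +1 is outermost — subtract 1 both sides, so sub: x + 4 = 1.
Step 3. [x + 4 = 1] subtract 4: x sits inside (… + 4). So sub: x = -3.

Answer: x ∈ {-3}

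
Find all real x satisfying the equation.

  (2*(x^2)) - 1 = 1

Step 1. [(2*(x^2)) - 1 = 1] peel the -1: add 1 from each side. So sub: 2*(x^2) = 2.
Step 2. [2*(x^2) = 2] 2 out front; divide by 2 ⇒ div: x^2 = 1.
Step 3. [x^2 = 1] √ both sides: 1 ≥ 0 gives two branches. So sqrt: x = 1 or -1.

Answer: x ∈ {-1, 1}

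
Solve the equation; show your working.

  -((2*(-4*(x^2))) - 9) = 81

Step 1. [-((2*(-4*(x^2))) - 9) = 81] flip signs both sides, so neg: (2*(-4*(x^2))) - 9 = -81.
Step 2. [(2*(-4*(x^2))) - 9 = -81] the outer -9 inverts by adding 9. So sub: 2*(-4*(x^2)) = -72.
Step 3. [2*(-4*(x^2)) = -72] divide by the outer 2. So div: -4*(x^2) = -36.
Step 4. [-4*(x^2) = -36] -4 out front; divide by -4. So div: x^2 = 9.
Step 5. [x^2 = 9] LHS squared, RHS 9 ≥ 0: apply √ (±). So sqrt: x = 3 or -3.

Answer: x ∈ {-3, 3}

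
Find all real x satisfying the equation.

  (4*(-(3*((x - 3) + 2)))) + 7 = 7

Step 1. [(4*(-(3*((x - 3) + 2)))) + 7 = 7] the outer +7 inverts by subtracting 7. So sub: 4*(-(3*((x - 3) + 2))) = 0.
Step 2. [4*(-(3*((x - 3) + 2))) = 0] 4 out front; divide by 4. So div: -(3*((x - 3) + 2)) = 0.
Step 3. [-(3*((x - 3) + 2)) = 0] LHS negated; negate both sides. So neg: 3*((x - 3) + 2) = 0.
Step 4. [3*((x - 3) + 2) = 0] LHS = 3·(…); ÷3 both sides, so div: (x - 3) + 2 = 0.
Step 5. [(x - 3) + 2 = 0] peel the +2: subtract 2 from each side. So sub: x - 3 = -2.
Step 6. [x - 3 = -2] the outer -3 inverts by adding 3, so sub: x = 1.

Answer: x ∈ {1}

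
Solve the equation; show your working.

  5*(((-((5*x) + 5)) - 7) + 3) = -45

Step 1. [5*(((-((5*x) + 5)) - 7) + 3) = -45] LHS = 5·(…); ÷5 both sides, so div: ((-((5*x) + 5)) - 7) + 3 = -9.
Step 2. [((-((5*x) + 5)) - 7) + 3 = -9] subtract 3: x sits inside (… + 3), so sub: (-((5*x) + 5)) - 7 = -12.
Step 3. [(-((5*x) + 5)) - 7 = -12] the outer -7 inverts by adding 7 ⇒ sub: -((5*x) + 5) = -5.
Step 4. [-((5*x) + 5) = -5] LHS negated; negate both sides ⇒ neg: (5*x) + 5 = 5.
Step 5. [(5*x) + 5 = 5] +5 is outermost — subtract 5 both sides, so sub: 5*x = 0.
Step 6. [5*x = 0] 5·(inner) — divide through by 5 ⇒ div: x = 0.

Answer: x ∈ {0}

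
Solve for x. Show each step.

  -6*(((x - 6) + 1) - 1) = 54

Step 1. [-6*(((x - 6) + 1) - 1) = 54] leading coefficient -6: divide by -6, so div: ((x - 6) + 1) - 1 = -9.
Step 2. [((x - 6) + 1) - 1 = -9] the outer -1 inverts by adding 1, so sub: (x - 6) + 1 = -8.
Step 3. [(x - 6) + 1 = -8] the outer +1 inverts by subtracting 1, so sub: x - 6 = -9.
Step 4. [x - 6 = -9] the outer -6 inverts by adding 6. So sub: x = -3.

Answer: x ∈ {-3}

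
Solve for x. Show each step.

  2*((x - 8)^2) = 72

Step 1. [2*((x - 8)^2) = 72] leading coefficient 2: divide by 2 ⇒ div: (x - 8)^2 = 36.
Step 2. [(x - 8)^2 = 36] 36 ≥ 0, LHS is (·)² — take ±√ ⇒ sqrt: x - 8 = 6 or -6.
Step 3. [x - 8 = 6 or -6] -8 is outermost — add 8 both sides ⇒ sub: x = 14 or 2.

Answer: x ∈ {2, 14}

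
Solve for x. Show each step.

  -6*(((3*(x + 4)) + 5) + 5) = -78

Step 1. [-6*(((3*(x + 4)) + 5) + 5) = -78] -6·(inner) — divide through by -6. So div: ((3*(x + 4)) + 5) + 5 = 13.
Step 2. [((3*(x + 4)) + 5) + 5 = 13] subtract 5: x sits inside (… + 5). So sub: (3*(x + 4)) + 5 = 8.
Step 3. [(3*(x + 4)) + 5 = 8] the outer +5 inverts by subtracting 5, so sub: 3*(x + 4) = 3.
Step 4. [3*(x + 4) = 3] divide by the outer 3, so div: x + 4 = 1.
Step 5. [x + 4 = 1] subtract 4: x sits inside (… + 4), so sub: x = -3.

Answer: x ∈ {-3}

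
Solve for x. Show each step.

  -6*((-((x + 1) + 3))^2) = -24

Step 1. [-6*((-((x + 1) + 3))^2) = -24] divide by the outer -6 ⇒ div: (-((x + 1) + 3))^2 = 4.
Step 2. [(-((x + 1) + 3))^2 = 4] 4 ≥ 0, LHS is (·)² — take ±√, so sqrt: -((x + 1) + 3) = 2 or -2.
Step 3. [-((x + 1) + 3) = 2 or -2] flip signs both sides. So neg: (x + 1) + 3 = -2 or 2.
Step 4. [(x + 1) + 3 = -2 or 2] the outer +3 inverts by subtracting 3. So sub: x + 1 = -5 or -1.
Step 5. [x + 1 = -5 or -1] subtract 1: x sits inside (… + 1). So sub: x = -6 or -2.

Answer: x ∈ {-6, -2}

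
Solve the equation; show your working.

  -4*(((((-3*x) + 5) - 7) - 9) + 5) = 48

Step 1. [-4*(((((-3*x) + 5) - 7) - 9) + 5) = 48] LHS = -4·(…); ÷-4 both sides, so div: ((((-3*x) + 5) - 7) - 9) + 5 = -12.
Step 2. [((((-3*x) + 5) - 7) - 9) + 5 = -12] the outer +5 inverts by subtracting 5 ⇒ sub: (((-3*x) + 5) - 7) - 9 = -17.
Step 3. [(((-3*x) + 5) - 7) - 9 = -17] -9 is outermost — add 9 both sides. So sub: ((-3*x) + 5) - 7 = -8.
Step 4. [((-3*x) + 5) - 7 = -8] the outer -7 inverts by adding 7 ⇒ sub: (-3*x) + 5 = -1.
Step 5. [(-3*x) + 5 = -1] +5 is outermost — subtract 5 both sides, so sub: -3*x = -6.
Step 6. [-3*x = -6] -3·(inner) — divide through by -3, so div: x = 2.

Answer: x ∈ {2}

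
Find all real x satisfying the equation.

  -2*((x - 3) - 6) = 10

Step 1. [-2*((x - 3) - 6) = 10] -2·(inner) — divide through by -2. So div: (x - 3) - 6 = -5.
Step 2. [(x - 3) - 6 = -5] -6 is outermost — add 6 both sides ⇒ sub: x - 3 = 1.
Step 3. [x - 3 = 1] 3 comes off first (add 3). So sub: x = 4.

Answer: x ∈ {4}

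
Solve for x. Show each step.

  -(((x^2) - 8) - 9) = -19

Step 1. [-(((x^2) - 8) - 9) = -19] LHS negated; negate both sides. So neg: ((x^2) - 8) - 9 = 19.
Step 2. [((x^2) - 8) - 9 = 19] peel the -9: add 9 from each side. So sub: (x^2) - 8 = 28.
Step 3. [(x^2) - 8 = 28] 8 comes off first (add 8), so sub: x^2 = 36.
Step 4. [x^2 = 36] 36 ≥ 0, LHS is (·)² — take ±√ ⇒ sqrt: x = 6 or -6.

Answer: x ∈ {-6, 6}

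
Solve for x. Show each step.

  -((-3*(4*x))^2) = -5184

Step 1. [-((-3*(4*x))^2) = -5184] leading − — multiply by −1, so neg: (-3*(4*x))^2 = 5184.
Step 2. [(-3*(4*x))^2 = 5184] 5184 ≥ 0, LHS is (·)² — take ±√, so sqrt: -3*(4*x) = 72 or -72.
Step 3. [-3*(4*x) = 72 or -72] divide by the outer -3. So div: 4*x = -24 or 24.
Step 4. [4*x = -24 or 24] 4·(inner) — divide through by 4, so div: x = -6 or 6.

Answer: x ∈ {-6, 6}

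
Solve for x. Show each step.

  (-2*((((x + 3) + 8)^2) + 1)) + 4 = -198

Step 1. [(-2*((((x + 3) + 8)^2) + 1)) + 4 = -198] 4 comes off first (subtract 4), so sub: -2*((((x + 3) + 8)^2) + 1) = -202.
Step 2. [-2*((((x + 3) + 8)^2) + 1) = -202] -2 out front; divide by -2 ⇒ div: (((x + 3) + 8)^2) + 1 = 101.
Step 3. [(((x + 3) + 8)^2) + 1 = 101] 1 comes off first (subtract 1). So sub: ((x + 3) + 8)^2 = 100.
Step 4. [((x + 3) + 8)^2 = 100] LHS squared, RHS 100 ≥ 0: apply √ (±), so sqrt: (x + 3) + 8 = 10 or -10.
Step 5. [(x + 3) + 8 = 10 or -10] the outer +8 inverts by subtracting 8, so sub: x + 3 = 2 or -18.
Step 6. [x + 3 = 2 or -18] subtract 3: x sits inside (… + 3), so sub: x = -1 or -21.

Answer: x ∈ {-21, -1}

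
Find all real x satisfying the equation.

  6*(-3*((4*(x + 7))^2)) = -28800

Step 1. [6*(-3*((4*(x + 7))^2)) = -28800] divide by the outer 6. So div: -3*((4*(x + 7))^2) = -4800.
Step 2. [-3*((4*(x + 7))^2) = -4800] divide by the outer -3, so div: (4*(x + 7))^2 = 1600.
Step 3. [(4*(x + 7))^2 = 1600] LHS squared, RHS 1600 ≥ 0: apply √ (±). So sqrt: 4*(x + 7) = 40 or -40.
Step 4. [4*(x + 7) = 40 or -40] LHS = 4·(…); ÷4 both sides. So div: x + 7 = 10 or -10.
Step 5. [x + 7 = 10 or -10] peel the +7: subtract 7 from each side. So sub: x = 3 or -17.

Answer: x ∈ {-17, 3}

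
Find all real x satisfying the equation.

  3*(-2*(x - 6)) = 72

Step 1. [3*(-2*(x - 6)) = 72] 3·(inner) — divide through by 3 ⇒ div: -2*(x - 6) = 24.
Step 2. [-2*(x - 6) = 24] leading coefficient -2: divide by -2, so div: x - 6 = -12.
Step 3. [x - 6 = -12] -6 is outermost — add 6 both sides. So sub: x = -6.

Answer: x ∈ {-6}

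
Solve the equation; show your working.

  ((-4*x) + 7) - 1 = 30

Step 1. [((-4*x) + 7) - 1 = 30] peel the -1: add 1 from each side ⇒ sub: (-4*x) + 7 = 31.
Step 2. [(-4*x) + 7 = 31] 7 comes off first (subtract 7). So sub: -4*x = 24.
Step 3. [-4*x = 24] -4 out front; divide by -4. So div: x = -6.

Answer: x ∈ {-6}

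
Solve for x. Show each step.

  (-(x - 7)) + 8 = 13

Step 1. [(-(x - 7)) + 8 = 13] the outer +8 inverts by subtracting 8. So sub: -(x - 7) = 5.
Step 2. [-(x - 7) = 5] LHS negated; negate both sides. So neg: x - 7 = -5.
Step 3. [x - 7 = -5] add 7: x sits inside (… - 7), so sub: x = 2.

Answer: x ∈ {2}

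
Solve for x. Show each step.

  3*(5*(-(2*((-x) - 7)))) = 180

Step 1. [3*(5*(-(2*((-x) - 7)))) = 180] 3 out front; divide by 3 ⇒ div: 5*(-(2*((-x) - 7))) = 60.
Step 2. [5*(-(2*((-x) - 7))) = 60] 5·(inner) — divide through by 5. So div: -(2*((-x) - 7)) = 12.
Step 3. [-(2*((-x) - 7)) = 12] leading − — multiply by −1, so neg: 2*((-x) - 7) = -12.
Step 4. [2*((-x) - 7) = -12] 2 out front; divide by 2 ⇒ div: (-x) - 7 = -6.
Step 5. [(-x) - 7 = -6] 7 comes off first (add 7). So sub: -x = 1.
Step 6. [-x = 1] flip signs both sides. So neg: x = -1.

Answer: x ∈ {-1}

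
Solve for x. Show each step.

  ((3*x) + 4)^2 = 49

Step 1. [((3*x) + 4)^2 = 49] LHS squared, RHS 49 ≥ 0: apply √ (±). So sqrt: (3*x) + 4 = 7 or -7.
Step 2. [(3*x) + 4 = 7 or -7] peel the +4: subtract 4 from each side, so sub: 3*x = 3 or -11.
Step 3. [3*x = 3 or -11] 3·(inner) — divide through by 3, so div: x = 1 or -11/3.

Answer: x ∈ {-11/3, 1}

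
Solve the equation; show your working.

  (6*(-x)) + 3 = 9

Step 1. [(6*(-x)) + 3 = 9] subtract 3: x sits inside (… + 3). So sub: 6*(-x) = 6.
Step 2. [6*(-x) = 6] 6 out front; divide by 6 ⇒ div: -x = 1.
Step 3. [-x = 1] flip signs both sides, so neg: x = -1.

Answer: x ∈ {-1}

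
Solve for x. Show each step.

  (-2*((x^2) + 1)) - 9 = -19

Step 1. [(-2*((x^2) + 1)) - 9 = -19] the outer -9 inverts by adding 9. So sub: -2*((x^2) + 1) = -10.
Step 2. [-2*((x^2) + 1) = -10] -2·(inner) — divide through by -2, so div: (x^2) + 1 = 5.
Step 3. [(x^2) + 1 = 5] +1 is outermost — subtract 1 both sides ⇒ sub: x^2 = 4.
Step 4. [x^2 = 4] √ both sides: 4 ≥ 0 gives two branches, so sqrt: x = 2 or -2.

Answer: x ∈ {-2, 2}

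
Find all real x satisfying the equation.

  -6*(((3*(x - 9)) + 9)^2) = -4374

Step 1. [-6*(((3*(x - 9)) + 9)^2) = -4374] LHS = -6·(…); ÷-6 both sides ⇒ div: ((3*(x - 9)) + 9)^2 = 729.
Step 2. [((3*(x - 9)) + 9)^2 = 729] √ both sides: 729 ≥ 0 gives two branches ⇒ sqrt: (3*(x - 9)) + 9 = 27 or -27.
Step 3. [(3*(x - 9)) + 9 = 27 or -27] 9 comes off first (subtract 9). So sub: 3*(x - 9) = 18 or -36.
Step 4. [3*(x - 9) = 18 or -36] divide by the outer 3. So div: x - 9 = 6 or -12.
Step 5. [x - 9 = 6 or -12] 9 comes off first (add 9). So sub: x = 15 or -3.

Answer: x ∈ {-3, 15}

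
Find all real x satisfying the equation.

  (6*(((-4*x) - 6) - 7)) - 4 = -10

Step 1. [(6*(((-4*x) - 6) - 7)) - 4 = -10] 4 comes off first (add 4), so sub: 6*(((-4*x) - 6) - 7) = -6.
Step 2. [6*(((-4*x) - 6) - 7) = -6] 6·(inner) — divide through by 6. So div: ((-4*x) - 6) - 7 = -1.
Step 3. [((-4*x) - 6) - 7 = -1] add 7: x sits inside (… - 7) ⇒ sub: (-4*x) - 6 = 6.
Step 4. [(-4*x) - 6 = 6] the outer -6 inverts by adding 6. So sub: -4*x = 12.
Step 5. [-4*x = 12] -4 out front; divide by -4. So div: x = -3.

Answer: x ∈ {-3}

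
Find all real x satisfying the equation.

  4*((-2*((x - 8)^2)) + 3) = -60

Step 1. [4*((-2*((x - 8)^2)) + 3) = -60] 4 out front; divide by 4. So div: (-2*((x - 8)^2)) + 3 = -15.
Step 2. [(-2*((x - 8)^2)) + 3 = -15] peel the +3: subtract 3 from each side, so sub: -2*((x - 8)^2) = -18.
Step 3. [-2*((x - 8)^2) = -18] -2·(inner) — divide through by -2, so div: (x - 8)^2 = 9.
Step 4. [(x - 8)^2 = 9] 9 ≥ 0, LHS is (·)² — take ±√, so sqrt: x - 8 = 3 or -3.
Step 5. [x - 8 = 3 or -3] add 8: x sits inside (… - 8) ⇒ sub: x = 11 or 5.

Answer: x ∈ {5, 11}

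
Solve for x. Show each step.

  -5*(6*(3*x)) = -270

Step 1. [-5*(6*(3*x)) = -270] divide by the outer -5 ⇒ div: 6*(3*x) = 54.
Step 2. [6*(3*x) = 54] leading coefficient 6: divide by 6 ⇒ div: 3*x = 9.
Step 3. [3*x = 9] leading coefficient 3: divide by 3 ⇒ div: x = 3.

Answer: x ∈ {3}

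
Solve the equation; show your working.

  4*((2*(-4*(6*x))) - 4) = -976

Step 1. [4*((2*(-4*(6*x))) - 4) = -976] LHS = 4·(…); ÷4 both sides, so div: (2*(-4*(6*x))) - 4 = -244.
Step 2. [(2*(-4*(6*x))) - 4 = -244] 2 | LHS and 2 | -244: pull 2 out, so factor: (-4*(6*x)) - 2 = -122.
Step 3. [(-4*(6*x)) - 2 = -122] 2 comes off first (add 2). So sub: -4*(6*x) = -120.
Step 4. [-4*(6*x) = -120] -4 out front; divide by -4, so div: 6*x = 30.
Step 5. [6*x = 30] 6·(inner) — divide through by 6 ⇒ div: x = 5.

Answer: x ∈ {5}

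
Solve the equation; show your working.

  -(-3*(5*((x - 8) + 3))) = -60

Step 1. [-(-3*(5*((x - 8) + 3))) = -60] flip signs both sides, so neg: -3*(5*((x - 8) + 3)) = 60.
Step 2. [-3*(5*((x - 8) + 3)) = 60] -3·(inner) — divide through by -3. So div: 5*((x - 8) + 3) = -20.
Step 3. [5*((x - 8) + 3) = -20] LHS = 5·(…); ÷5 both sides. So div: (x - 8) + 3 = -4.
Step 4. [(x - 8) + 3 = -4] subtract 3: x sits inside (… + 3) ⇒ sub: x - 8 = -7.
Step 5. [x - 8 = -7] peel the -8: add 8 from each side. So sub: x = 1.

Answer: x ∈ {1}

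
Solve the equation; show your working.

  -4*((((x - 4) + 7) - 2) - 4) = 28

Step 1. [-4*((((x - 4) + 7) - 2) - 4) = 28] leading coefficient -4: divide by -4 ⇒ div: (((x - 4) + 7) - 2) - 4 = -7.
Step 2. [(((x - 4) + 7) - 2) - 4 = -7] -4 is outermost — add 4 both sides. So sub: ((x - 4) + 7) - 2 = -3.
Step 3. [((x - 4) + 7) - 2 = -3] 2 comes off first (add 2) ⇒ sub: (x - 4) + 7 = -1.
Step 4. [(x - 4) + 7 = -1] 7 comes off first (subtract 7). So sub: x - 4 = -8.
Step 5. [x - 4 = -8] add 4: x sits inside (… - 4) ⇒ sub: x = -4.

Answer: x ∈ {-4}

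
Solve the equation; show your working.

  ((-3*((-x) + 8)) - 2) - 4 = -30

Step 1. [((-3*((-x) + 8)) - 2) - 4 = -30] -4 is outermost — add 4 both sides ⇒ sub: (-3*((-x) + 8)) - 2 = -26.
Step 2. [(-3*((-x) + 8)) - 2 = -26] the outer -2 inverts by adding 2, so sub: -3*((-x) + 8) = -24.
Step 3. [-3*((-x) + 8) = -24] divide by the outer -3, so div: (-x) + 8 = 8.
Step 4. [(-x) + 8 = 8] +8 is outermost — subtract 8 both sides. So sub: -x = 0.
Step 5. [-x = 0] leading − — multiply by −1. So neg: x = 0.

Answer: x ∈ {0}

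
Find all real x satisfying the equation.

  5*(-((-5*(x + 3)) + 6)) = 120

Step 1. [5*(-((-5*(x + 3)) + 6)) = 120] divide by the outer 5, so div: -((-5*(x + 3)) + 6) = 24.
Step 2. [-((-5*(x + 3)) + 6) = 24] flip signs both sides. So neg: (-5*(x + 3)) + 6 = -24.
Step 3. [(-5*(x + 3)) + 6 = -24] the outer +6 inverts by subtracting 6. So sub: -5*(x + 3) = -30.
Step 4. [-5*(x + 3) = -30] divide by the outer -5. So div: x + 3 = 6.
Step 5. [x + 3 = 6] +3 is outermost — subtract 3 both sides, so sub: x = 3.

Answer: x ∈ {3}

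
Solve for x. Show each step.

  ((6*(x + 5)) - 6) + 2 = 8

Step 1. [((6*(x + 5)) - 6) + 2 = 8] peel the +2: subtract 2 from each side, so sub: (6*(x + 5)) - 6 = 6.
Step 2. [(6*(x + 5)) - 6 = 6] common factor 6 (LHS and 6) — divide through ⇒ factor: (x + 5) - 1 = 1.
Step 3. [(x + 5) - 1 = 1] -1 is outermost — add 1 both sides. So sub: x + 5 = 2.
Step 4. [x + 5 = 2] subtract 5: x sits inside (… + 5), so sub: x = -3.

Answer: x ∈ {-3}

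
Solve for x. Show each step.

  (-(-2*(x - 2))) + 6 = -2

Step 1. [(-(-2*(x - 2))) + 6 = -2] the outer +6 inverts by subtracting 6. So sub: -(-2*(x - 2)) = -8.
Step 2. [-(-2*(x - 2)) = -8] LHS negated; negate both sides, so neg: -2*(x - 2) = 8.
Step 3. [-2*(x - 2) = 8] -2·(inner) — divide through by -2. So div: x - 2 = -4.
Step 4. [x - 2 = -4] -2 is outermost — add 2 both sides ⇒ sub: x = -2.

Answer: x ∈ {-2}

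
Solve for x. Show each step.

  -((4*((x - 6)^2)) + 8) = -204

Step 1. [-((4*((x - 6)^2)) + 8) = -204] LHS negated; negate both sides, so neg: (4*((x - 6)^2)) + 8 = 204.
Step 2. [(4*((x - 6)^2)) + 8 = 204] the outer +8 inverts by subtracting 8, so sub: 4*((x - 6)^2) = 196.
Step 3. [4*((x - 6)^2) = 196] leading coefficient 4: divide by 4. So div: (x - 6)^2 = 49.
Step 4. [(x - 6)^2 = 49] 49 ≥ 0, LHS is (·)² — take ±√ ⇒ sqrt: x - 6 = 7 or -7.
Step 5. [x - 6 = 7 or -7] -6 is outermost — add 6 both sides, so sub: x = 13 or -1.

Answer: x ∈ {-1, 13}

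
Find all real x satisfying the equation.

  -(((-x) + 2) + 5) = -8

Step 1. [-(((-x) + 2) + 5) = -8] leading − — multiply by −1, so neg: ((-x) + 2) + 5 = 8.
Step 2. [((-x) + 2) + 5 = 8] subtract 5: x sits inside (… + 5) ⇒ sub: (-x) + 2 = 3.
Step 3. [(-x) + 2 = 3] 2 comes off first (subtract 2), so sub: -x = 1.
Step 4. [-x = 1] flip signs both sides, so neg: x = -1.

Answer: x ∈ {-1}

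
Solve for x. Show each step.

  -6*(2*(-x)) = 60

Step 1. [-6*(2*(-x)) = 60] -6·(inner) — divide through by -6. So div: 2*(-x) = -10.
Step 2. [2*(-x) = -10] divide by the outer 2 ⇒ div: -x = -5.
Step 3. [-x = -5] LHS negated; negate both sides, so neg: x = 5.

Answer: x ∈ {5}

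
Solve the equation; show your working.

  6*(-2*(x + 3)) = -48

Step 1. [6*(-2*(x + 3)) = -48] divide by the outer 6 ⇒ div: -2*(x + 3) = -8.
Step 2. [-2*(x + 3) = -8] leading coefficient -2: divide by -2. So div: x + 3 = 4.
Step 3. [x + 3 = 4] 3 comes off first (subtract 3) ⇒ sub: x = 1.

Answer: x ∈ {1}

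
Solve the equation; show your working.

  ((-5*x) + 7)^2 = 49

Step 1. [((-5*x) + 7)^2 = 49] 49 ≥ 0, LHS is (·)² — take ±√, so sqrt: (-5*x) + 7 = 7 or -7.
Step 2. [(-5*x) + 7 = 7 or -7] the outer +7 inverts by subtracting 7. So sub: -5*x = 0 or -14.
Step 3. [-5*x = 0 or -14] LHS = -5·(…); ÷-5 both sides ⇒ div: x = 0 or 14/5.

Answer: x ∈ {0, 14/5}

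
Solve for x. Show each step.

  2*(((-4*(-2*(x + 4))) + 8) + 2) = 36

Step 1. [2*(((-4*(-2*(x + 4))) + 8) + 2) = 36] 2·(inner) — divide through by 2 ⇒ div: ((-4*(-2*(x + 4))) + 8) + 2 = 18.
Step 2. [((-4*(-2*(x + 4))) + 8) + 2 = 18] subtract 2: x sits inside (… + 2). So sub: (-4*(-2*(x + 4))) + 8 = 16.
Step 3. [(-4*(-2*(x + 4))) + 8 = 16] -4 | LHS and -4 | 16: pull -4 out ⇒ factor: (-2*(x + 4)) - 2 = -4.
Step 4. [(-2*(x + 4)) - 2 = -4] add 2: x sits inside (… - 2), so sub: -2*(x + 4) = -2.
Step 5. [-2*(x + 4) = -2] divide by the outer -2. So div: x + 4 = 1.
Step 6. [x + 4 = 1] subtract 4: x sits inside (… + 4), so sub: x = -3.

Answer: x ∈ {-3}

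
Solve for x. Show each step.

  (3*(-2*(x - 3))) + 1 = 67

Step 1. [(3*(-2*(x - 3))) + 1 = 67] peel the +1: subtract 1 from each side, so sub: 3*(-2*(x - 3)) = 66.
Step 2. [3*(-2*(x - 3)) = 66] 3·(inner) — divide through by 3 ⇒ div: -2*(x - 3) = 22.
Step 3. [-2*(x - 3) = 22] -2 out front; divide by -2, so div: x - 3 = -11.
Step 4. [x - 3 = -11] the outer -3 inverts by adding 3, so sub: x = -8.

Answer: x ∈ {-8}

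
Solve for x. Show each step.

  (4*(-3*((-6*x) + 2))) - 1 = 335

Step 1. [(4*(-3*((-6*x) + 2))) - 1 = 335] 1 comes off first (add 1). So sub: 4*(-3*((-6*x) + 2)) = 336.
Step 2. [4*(-3*((-6*x) + 2)) = 336] leading coefficient 4: divide by 4. So div: -3*((-6*x) + 2) = 84.
Step 3. [-3*((-6*x) + 2) = 84] leading coefficient -3: divide by -3 ⇒ div: (-6*x) + 2 = -28.
Step 4. [(-6*x) + 2 = -28] the outer +2 inverts by subtracting 2. So sub: -6*x = -30.
Step 5. [-6*x = -30] leading coefficient -6: divide by -6 ⇒ div: x = 5.

Answer: x ∈ {5}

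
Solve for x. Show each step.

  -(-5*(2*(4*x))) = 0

Step 1. [-(-5*(2*(4*x))) = 0] leading − — multiply by −1. So neg: -5*(2*(4*x)) = 0.
Step 2. [-5*(2*(4*x)) = 0] LHS = -5·(…); ÷-5 both sides ⇒ div: 2*(4*x) = 0.
Step 3. [2*(4*x) = 0] divide by the outer 2, so div: 4*x = 0.
Step 4. [4*x = 0] 4 out front; divide by 4. So div: x = 0.

Answer: x ∈ {0}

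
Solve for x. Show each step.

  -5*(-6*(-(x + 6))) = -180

Step 1. [-5*(-6*(-(x + 6))) = -180] divide by the outer -5, so div: -6*(-(x + 6)) = 36.
Step 2. [-6*(-(x + 6)) = 36] LHS = -6·(…); ÷-6 both sides ⇒ div: -(x + 6) = -6.
Step 3. [-(x + 6) = -6] leading − — multiply by −1, so neg: x + 6 = 6.
Step 4. [x + 6 = 6] subtract 6: x sits inside (… + 6) ⇒ sub: x = 0.

Answer: x ∈ {0}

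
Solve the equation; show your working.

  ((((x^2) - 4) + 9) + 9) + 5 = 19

Step 1. [((((x^2) - 4) + 9) + 9) + 5 = 19] +5 is outermost — subtract 5 both sides. So sub: (((x^2) - 4) + 9) + 9 = 14.
Step 2. [(((x^2) - 4) + 9) + 9 = 14] subtract 9: x sits inside (… + 9). So sub: ((x^2) - 4) + 9 = 5.
Step 3. [((x^2) - 4) + 9 = 5] +9 is outermost — subtract 9 both sides, so sub: (x^2) - 4 = -4.
Step 4. [(x^2) - 4 = -4] 4 comes off first (add 4) ⇒ sub: x^2 = 0.
Step 5. [x^2 = 0] LHS squared, RHS 0 ≥ 0: apply √ (±), so sqrt: x = 0.

Answer: x ∈ {0}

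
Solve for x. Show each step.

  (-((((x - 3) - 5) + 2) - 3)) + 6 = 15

Step 1. [(-((((x - 3) - 5) + 2) - 3)) + 6 = 15] 6 comes off first (subtract 6) ⇒ sub: -((((x - 3) - 5) + 2) - 3) = 9.
Step 2. [-((((x - 3) - 5) + 2) - 3) = 9] leading − — multiply by −1. So neg: (((x - 3) - 5) + 2) - 3 = -9.
Step 3. [(((x - 3) - 5) + 2) - 3 = -9] the outer -3 inverts by adding 3 ⇒ sub: ((x - 3) - 5) + 2 = -6.
Step 4. [((x - 3) - 5) + 2 = -6] peel the +2: subtract 2 from each side. So sub: (x - 3) - 5 = -8.
Step 5. [(x - 3) - 5 = -8] peel the -5: add 5 from each side. So sub: x - 3 = -3.
Step 6. [x - 3 = -3] peel the -3: add 3 from each side, so sub: x = 0.

Answer: x ∈ {0}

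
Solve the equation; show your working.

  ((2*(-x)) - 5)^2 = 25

Step 1. [((2*(-x)) - 5)^2 = 25] 25 ≥ 0, LHS is (·)² — take ±√. So sqrt: (2*(-x)) - 5 = 5 or -5.
Step 2. [(2*(-x)) - 5 = 5 or -5] -5 is outermost — add 5 both sides, so sub: 2*(-x) = 10 or 0.
Step 3. [2*(-x) = 10 or 0] leading coefficient 2: divide by 2, so div: -x = 5 or 0.
Step 4. [-x = 5 or 0] leading − — multiply by −1, so neg: x = -5 or 0.

Answer: x ∈ {-5, 0}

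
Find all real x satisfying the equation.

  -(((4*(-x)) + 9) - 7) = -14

Step 1. [-(((4*(-x)) + 9) - 7) = -14] LHS negated; negate both sides ⇒ neg: ((4*(-x)) + 9) - 7 = 14.
Step 2. [((4*(-x)) + 9) - 7 = 14] 7 comes off first (add 7) ⇒ sub: (4*(-x)) + 9 = 21.
Step 3. [(4*(-x)) + 9 = 21] the outer +9 inverts by subtracting 9 ⇒ sub: 4*(-x) = 12.
Step 4. [4*(-x) = 12] divide by the outer 4, so div: -x = 3.
Step 5. [-x = 3] flip signs both sides ⇒ neg: x = -3.

Answer: x ∈ {-3}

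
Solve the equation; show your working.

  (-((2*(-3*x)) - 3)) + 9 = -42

Step 1. [(-((2*(-3*x)) - 3)) + 9 = -42] 9 comes off first (subtract 9) ⇒ sub: -((2*(-3*x)) - 3) = -51.
Step 2. [-((2*(-3*x)) - 3) = -51] flip signs both sides, so neg: (2*(-3*x)) - 3 = 51.
Step 3. [(2*(-3*x)) - 3 = 51] the outer -3 inverts by adding 3. So sub: 2*(-3*x) = 54.
Step 4. [2*(-3*x) = 54] leading coefficient 2: divide by 2. So div: -3*x = 27.
Step 5. [-3*x = 27] divide by the outer -3. So div: x = -9.

Answer: x ∈ {-9}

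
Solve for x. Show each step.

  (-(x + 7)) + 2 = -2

Step 1. [(-(x + 7)) + 2 = -2] subtract 2: x sits inside (… + 2), so sub: -(x + 7) = -4.
Step 2. [-(x + 7) = -4] LHS negated; negate both sides, so neg: x + 7 = 4.
Step 3. [x + 7 = 4] peel the +7: subtract 7 from each side, so sub: x = -3.

Answer: x ∈ {-3}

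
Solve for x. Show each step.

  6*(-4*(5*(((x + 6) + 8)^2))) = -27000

Step 1. [6*(-4*(5*(((x + 6) + 8)^2))) = -27000] LHS = 6·(…); ÷6 both sides ⇒ div: -4*(5*(((x + 6) + 8)^2)) = -4500.
Step 2. [-4*(5*(((x + 6) + 8)^2)) = -4500] -4 out front; divide by -4, so div: 5*(((x + 6) + 8)^2) = 1125.
Step 3. [5*(((x + 6) + 8)^2) = 1125] leading coefficient 5: divide by 5 ⇒ div: ((x + 6) + 8)^2 = 225.
Step 4. [((x + 6) + 8)^2 = 225] √ both sides: 225 ≥ 0 gives two branches. So sqrt: (x + 6) + 8 = 15 or -15.
Step 5. [(x + 6) + 8 = 15 or -15] subtract 8: x sits inside (… + 8) ⇒ sub: x + 6 = 7 or -23.
Step 6. [x + 6 = 7 or -23] +6 is outermost — subtract 6 both sides ⇒ sub: x = 1 or -29.

Answer: x ∈ {-29, 1}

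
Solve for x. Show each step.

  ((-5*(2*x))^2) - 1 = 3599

Step 1. [((-5*(2*x))^2) - 1 = 3599] 1 comes off first (add 1) ⇒ sub: (-5*(2*x))^2 = 3600.
Step 2. [(-5*(2*x))^2 = 3600] √ both sides: 3600 ≥ 0 gives two branches, so sqrt: -5*(2*x) = 60 or -60.
Step 3. [-5*(2*x) = 60 or -60] divide by the outer -5, so div: 2*x = -12 or 12.
Step 4. [2*x = -12 or 12] 2 out front; divide by 2, so div: x = -6 or 6.

Answer: x ∈ {-6, 6}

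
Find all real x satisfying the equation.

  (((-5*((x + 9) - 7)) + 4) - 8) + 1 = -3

Step 1. [(((-5*((x + 9) - 7)) + 4) - 8) + 1 = -3] 1 comes off first (subtract 1). So sub: ((-5*((x + 9) - 7)) + 4) - 8 = -4.
Step 2. [((-5*((x + 9) - 7)) + 4) - 8 = -4] add 8: x sits inside (… - 8) ⇒ sub: (-5*((x + 9) - 7)) + 4 = 4.
Step 3. [(-5*((x + 9) - 7)) + 4 = 4] +4 is outermost — subtract 4 both sides. So sub: -5*((x + 9) - 7) = 0.
Step 4. [-5*((x + 9) - 7) = 0] divide by the outer -5. So div: (x + 9) - 7 = 0.
Step 5. [(x + 9) - 7 = 0] 7 comes off first (add 7) ⇒ sub: x + 9 = 7.
Step 6. [x + 9 = 7] +9 is outermost — subtract 9 both sides, so sub: x = -2.

Answer: x ∈ {-2}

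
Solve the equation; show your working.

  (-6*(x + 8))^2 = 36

Step 1. [(-6*(x + 8))^2 = 36] 36 ≥ 0, LHS is (·)² — take ±√. So sqrt: -6*(x + 8) = 6 or -6.
Step 2. [-6*(x + 8) = 6 or -6] LHS = -6·(…); ÷-6 both sides, so div: x + 8 = -1 or 1.
Step 3. [x + 8 = -1 or 1] peel the +8: subtract 8 from each side, so sub: x = -9 or -7.

Answer: x ∈ {-9, -7}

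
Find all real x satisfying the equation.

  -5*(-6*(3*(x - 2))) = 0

Step 1. [-5*(-6*(3*(x - 2))) = 0] -5 out front; divide by -5 ⇒ div: -6*(3*(x - 2)) = 0.
Step 2. [-6*(3*(x - 2)) = 0] divide by the outer -6, so div: 3*(x - 2) = 0.
Step 3. [3*(x - 2) = 0] 3·(inner) — divide through by 3, so div: x - 2 = 0.
Step 4. [x - 2 = 0] 2 comes off first (add 2). So sub: x = 2.

Answer: x ∈ {2}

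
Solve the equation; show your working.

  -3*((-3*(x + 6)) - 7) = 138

Step 1. [-3*((-3*(x + 6)) - 7) = 138] leading coefficient -3: divide by -3 ⇒ div: (-3*(x + 6)) - 7 = -46.
Step 2. [(-3*(x + 6)) - 7 = -46] add 7: x sits inside (… - 7). So sub: -3*(x + 6) = -39.
Step 3. [-3*(x + 6) = -39] divide by the outer -3 ⇒ div: x + 6 = 13.
Step 4. [x + 6 = 13] peel the +6: subtract 6 from each side, so sub: x = 7.

Answer: x ∈ {7}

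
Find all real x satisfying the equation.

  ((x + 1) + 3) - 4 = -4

Step 1. [((x + 1) + 3) - 4 = -4] 4 comes off first (add 4) ⇒ sub: (x + 1) + 3 = 0.
Step 2. [(x + 1) + 3 = 0] 3 comes off first (subtract 3) ⇒ sub: x + 1 = -3.
Step 3. [x + 1 = -3] peel the +1: subtract 1 from each side. So sub: x = -4.

Answer: x ∈ {-4}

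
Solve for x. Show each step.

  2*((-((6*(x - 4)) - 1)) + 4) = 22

Step 1. [2*((-((6*(x - 4)) - 1)) + 4) = 22] 2·(inner) — divide through by 2 ⇒ div: (-((6*(x - 4)) - 1)) + 4 = 11.
Step 2. [(-((6*(x - 4)) - 1)) + 4 = 11] subtract 4: x sits inside (… + 4). So sub: -((6*(x - 4)) - 1) = 7.
Step 3. [-((6*(x - 4)) - 1) = 7] LHS negated; negate both sides, so neg: (6*(x - 4)) - 1 = -7.
Step 4. [(6*(x - 4)) - 1 = -7] the outer -1 inverts by adding 1. So sub: 6*(x - 4) = -6.
Step 5. [6*(x - 4) = -6] 6 out front; divide by 6, so div: x - 4 = -1.
Step 6. [x - 4 = -1] peel the -4: add 4 from each side, so sub: x = 3.

Answer: x ∈ {3}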